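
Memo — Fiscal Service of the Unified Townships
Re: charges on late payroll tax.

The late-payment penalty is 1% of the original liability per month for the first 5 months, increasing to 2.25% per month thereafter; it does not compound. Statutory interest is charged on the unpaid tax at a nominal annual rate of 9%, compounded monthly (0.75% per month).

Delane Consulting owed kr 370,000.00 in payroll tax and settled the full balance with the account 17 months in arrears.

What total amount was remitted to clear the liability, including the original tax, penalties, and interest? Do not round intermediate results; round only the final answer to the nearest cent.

Penalty, months 1–5: 5 × 1% × kr 370,000.00 = kr 18,500.00
Penalty, months 6–17: 12 × 2.25% × kr 370,000.00 = kr 99,900.00
Interest: kr 370,000.00 × ((1 + 0.0075)^17 − 1) = kr 370,000.00 × 0.1354446… = kr 50,114.4852…
Total = kr 370,000.00 + kr 118,400.0000 + kr 50,114.4852… = kr 538,514.49

kr 538,514.49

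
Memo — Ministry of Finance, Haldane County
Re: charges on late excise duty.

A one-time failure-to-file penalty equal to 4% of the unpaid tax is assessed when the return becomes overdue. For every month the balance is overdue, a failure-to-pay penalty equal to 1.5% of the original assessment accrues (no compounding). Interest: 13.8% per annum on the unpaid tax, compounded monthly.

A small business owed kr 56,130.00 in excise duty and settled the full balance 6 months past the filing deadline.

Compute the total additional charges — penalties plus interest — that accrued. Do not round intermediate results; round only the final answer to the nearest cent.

Failure-to-file penalty: 4% × kr 56,130.00 = kr 2,245.20
Failure-to-pay penalty = 1.5% × kr 56,130.00 × 6 mo = kr 5,051.70
Interest (13.8%/yr ÷ 12 = 1.15%/month): kr 56,130.00 × ((1 + 0.0115)^6 − 1) = kr 3,986.0400…
Penalties + interest = kr 7,296.9000 + kr 3,986.0400… = kr 11,282.94

kr 11,282.94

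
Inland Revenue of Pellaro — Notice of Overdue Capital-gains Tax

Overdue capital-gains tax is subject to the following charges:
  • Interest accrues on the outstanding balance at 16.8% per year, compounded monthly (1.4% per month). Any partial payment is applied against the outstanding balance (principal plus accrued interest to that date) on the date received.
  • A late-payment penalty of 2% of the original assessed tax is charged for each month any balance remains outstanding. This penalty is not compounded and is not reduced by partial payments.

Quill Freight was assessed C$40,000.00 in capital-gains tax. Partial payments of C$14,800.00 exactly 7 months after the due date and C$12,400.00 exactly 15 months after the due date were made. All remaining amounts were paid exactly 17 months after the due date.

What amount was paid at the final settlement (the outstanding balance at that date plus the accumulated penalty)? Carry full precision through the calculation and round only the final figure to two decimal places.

C$34,507.51

Balance at month 7: C$40,000.0000 × (1 + 0.014)^7 = C$44,088.5358…
After C$14,800.00 payment: C$44,088.5358… − C$14,800.00 = C$29,288.5358…
Balance at month 15: C$29,288.5358… × (1 + 0.014)^8 = C$32,734.1676…
After C$12,400.00 payment: C$32,734.1676… − C$12,400.00 = C$20,334.1676…
Balance at month 17: C$20,334.1676… × (1 + 0.014)^2 = C$20,907.5098…
Penalty: 17 × 2% × C$40,000.00 = C$13,600.00
Final settlement = outstanding balance + penalty = C$20,907.5098… + C$13,600.00 = C$34,507.51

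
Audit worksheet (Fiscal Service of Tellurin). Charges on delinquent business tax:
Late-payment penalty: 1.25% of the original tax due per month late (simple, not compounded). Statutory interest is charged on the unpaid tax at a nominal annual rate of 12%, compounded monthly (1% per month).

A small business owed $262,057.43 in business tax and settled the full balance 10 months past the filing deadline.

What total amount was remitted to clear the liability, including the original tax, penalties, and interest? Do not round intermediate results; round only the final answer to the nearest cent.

Late-payment penalty = 1.25% × $262,057.43 × 10 mo = $32,757.18…
Interest: $262,057.43 × ((1 + 0.01)^10 − 1) = $262,057.43 × 0.1046221… = $27,417.0053…
Total = $262,057.43 + $32,757.1788… + $27,417.0053… = $322,231.61

$322,231.61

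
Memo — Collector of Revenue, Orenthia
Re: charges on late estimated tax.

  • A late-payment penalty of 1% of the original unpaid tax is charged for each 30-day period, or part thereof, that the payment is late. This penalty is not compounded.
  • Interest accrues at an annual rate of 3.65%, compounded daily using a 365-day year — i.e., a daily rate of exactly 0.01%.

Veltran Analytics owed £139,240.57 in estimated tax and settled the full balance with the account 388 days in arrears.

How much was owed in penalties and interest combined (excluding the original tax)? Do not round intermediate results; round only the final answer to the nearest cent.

£23,609.71

Penalty periods: ⌈388/30⌉ = 13; penalty = 13 × 1% × £139,240.57 = £18,101.27…
Interest: £139,240.57 × ((1 + 0.0001)^388 − 1) = £139,240.57 × 0.03956053… = £5,508.4313…
Penalties + interest = £18,101.2741 + £5,508.4313… = £23,609.71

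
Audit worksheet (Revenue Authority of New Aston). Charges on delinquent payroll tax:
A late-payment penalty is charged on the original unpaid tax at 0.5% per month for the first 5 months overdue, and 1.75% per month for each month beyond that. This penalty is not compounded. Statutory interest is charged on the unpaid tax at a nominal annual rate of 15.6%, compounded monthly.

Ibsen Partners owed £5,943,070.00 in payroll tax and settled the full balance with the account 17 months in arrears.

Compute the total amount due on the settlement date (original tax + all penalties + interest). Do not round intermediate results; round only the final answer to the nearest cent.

Penalty, months 1–5: 5 × 0.5% × £5,943,070.00 = £148,576.75
Penalty, months 6–17: 12 × 1.75% × £5,943,070.00 = £1,248,044.70
Interest (15.6%/yr ÷ 12 = 1.3%/month): £5,943,070.00 × ((1 + 0.013)^17 − 1) = £1,459,310.6979…
Total = £5,943,070.00 + £1,396,621.4500 + £1,459,310.6979… = £8,799,002.15

£8,799,002.15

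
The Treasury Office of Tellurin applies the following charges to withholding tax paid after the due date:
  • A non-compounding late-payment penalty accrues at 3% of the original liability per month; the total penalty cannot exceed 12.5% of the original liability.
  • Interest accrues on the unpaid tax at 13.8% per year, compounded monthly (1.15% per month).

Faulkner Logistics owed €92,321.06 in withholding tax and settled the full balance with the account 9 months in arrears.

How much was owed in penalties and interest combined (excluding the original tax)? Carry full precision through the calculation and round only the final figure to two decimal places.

Penalty (uncapped): 9 × 3% × €92,321.06 = €24,926.69…; cap = 12.5% × €92,321.06 = €11,540.13… → penalty = €11,540.13…
Interest: €92,321.06 × ((1 + 0.0115)^9 − 1) = €92,321.06 × 0.1083910… = €10,006.7704…
Penalties + interest = €11,540.1325 + €10,006.7704… = €21,546.90

€21,546.90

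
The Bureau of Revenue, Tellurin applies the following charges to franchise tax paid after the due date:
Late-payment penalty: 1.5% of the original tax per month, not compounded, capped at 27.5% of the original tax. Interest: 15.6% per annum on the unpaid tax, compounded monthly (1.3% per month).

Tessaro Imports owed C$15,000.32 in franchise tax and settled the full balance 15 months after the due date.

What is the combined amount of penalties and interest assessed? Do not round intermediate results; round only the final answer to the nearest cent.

Penalty: 15 × 1.5% × C$15,000.32 = C$3,375.07… (below the 27.5% cap of C$4,125.09…)
Interest: C$15,000.32 × ((1 + 0.013)^15 − 1) = C$15,000.32 × 0.2137848… = C$3,206.8398…
Penalties + interest = C$3,375.0720 + C$3,206.8398… = C$6,581.91

C$6,581.91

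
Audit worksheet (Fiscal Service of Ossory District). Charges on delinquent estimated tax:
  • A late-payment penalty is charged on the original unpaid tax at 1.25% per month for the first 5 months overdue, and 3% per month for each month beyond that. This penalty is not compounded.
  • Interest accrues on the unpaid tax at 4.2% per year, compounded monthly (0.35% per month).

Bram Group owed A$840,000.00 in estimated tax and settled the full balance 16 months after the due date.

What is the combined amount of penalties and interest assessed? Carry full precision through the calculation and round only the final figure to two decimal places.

A$377,995.20

Penalty, months 1–5: 5 × 1.25% × A$840,000.00 = A$52,500.00
Penalty, months 6–16: 11 × 3% × A$840,000.00 = A$277,200.00
Interest: A$840,000.00 × ((1 + 0.0035)^16 − 1) = A$840,000.00 × 0.0574943… = A$48,295.1998…
Penalties + interest = A$329,700.0000 + A$48,295.1998… = A$377,995.20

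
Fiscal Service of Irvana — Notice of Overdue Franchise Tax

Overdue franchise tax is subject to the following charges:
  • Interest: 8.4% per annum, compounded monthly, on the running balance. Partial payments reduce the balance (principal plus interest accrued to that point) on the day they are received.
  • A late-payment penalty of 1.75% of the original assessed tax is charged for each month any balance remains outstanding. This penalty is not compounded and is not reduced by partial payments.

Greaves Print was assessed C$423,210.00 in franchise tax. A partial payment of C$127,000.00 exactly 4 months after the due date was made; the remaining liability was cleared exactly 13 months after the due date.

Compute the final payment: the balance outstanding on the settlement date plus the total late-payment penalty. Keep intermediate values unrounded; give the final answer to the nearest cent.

C$424,433.42

Monthly rate = 8.4% ÷ 12 = 0.7%
Balance at month 4: C$423,210.0000 × (1 + 0.007)^4 = C$435,184.8854…
After C$127,000.00 payment: C$435,184.8854… − C$127,000.00 = C$308,184.8854…
Balance at month 13: C$308,184.8854… × (1 + 0.007)^9 = C$328,153.1446…
Penalty: 13 × 1.75% × C$423,210.00 = C$96,280.28…
Final settlement = outstanding balance + penalty = C$328,153.1446… + C$96,280.28… = C$424,433.42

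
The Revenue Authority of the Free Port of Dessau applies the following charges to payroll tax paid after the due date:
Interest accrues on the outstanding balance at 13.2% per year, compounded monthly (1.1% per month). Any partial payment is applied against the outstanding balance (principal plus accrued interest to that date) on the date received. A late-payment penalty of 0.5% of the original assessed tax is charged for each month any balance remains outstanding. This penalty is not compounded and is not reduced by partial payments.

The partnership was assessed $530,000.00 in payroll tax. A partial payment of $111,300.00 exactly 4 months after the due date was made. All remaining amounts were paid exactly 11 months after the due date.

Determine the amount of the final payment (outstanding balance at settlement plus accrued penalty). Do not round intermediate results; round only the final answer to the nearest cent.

$506,767.99

Balance at month 4: $530,000.0000 × (1 + 0.011)^4 = $553,707.6095…
After $111,300.00 payment: $553,707.6095… − $111,300.00 = $442,407.6095…
Balance at month 11: $442,407.6095… × (1 + 0.011)^7 = $477,617.9909…
Penalty: 11 × 0.5% × $530,000.00 = $29,150.00
Final settlement = outstanding balance + penalty = $477,617.9909… + $29,150.00 = $506,767.99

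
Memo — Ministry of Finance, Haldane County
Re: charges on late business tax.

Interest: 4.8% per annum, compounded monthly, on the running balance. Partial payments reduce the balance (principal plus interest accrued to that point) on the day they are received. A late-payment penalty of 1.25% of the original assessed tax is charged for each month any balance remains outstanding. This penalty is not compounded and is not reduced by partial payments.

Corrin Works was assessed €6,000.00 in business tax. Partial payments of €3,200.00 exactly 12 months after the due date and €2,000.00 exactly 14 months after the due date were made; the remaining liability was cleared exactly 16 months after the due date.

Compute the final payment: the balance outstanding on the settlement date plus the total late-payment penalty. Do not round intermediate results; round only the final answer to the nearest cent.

Monthly rate = 4.8% ÷ 12 = 0.4%
Balance at month 12: €6,000.0000 × (1 + 0.004)^12 = €6,294.4212…
After €3,200.00 payment: €6,294.4212… − €3,200.00 = €3,094.4212…
Balance at month 14: €3,094.4212… × (1 + 0.004)^2 = €3,119.2261…
After €2,000.00 payment: €3,119.2261… − €2,000.00 = €1,119.2261…
Balance at month 16: €1,119.2261… × (1 + 0.004)^2 = €1,128.1978…
Penalty: 16 × 1.25% × €6,000.00 = €1,200.00
Final settlement = outstanding balance + penalty = €1,128.1978… + €1,200.00 = €2,328.20

€2,328.20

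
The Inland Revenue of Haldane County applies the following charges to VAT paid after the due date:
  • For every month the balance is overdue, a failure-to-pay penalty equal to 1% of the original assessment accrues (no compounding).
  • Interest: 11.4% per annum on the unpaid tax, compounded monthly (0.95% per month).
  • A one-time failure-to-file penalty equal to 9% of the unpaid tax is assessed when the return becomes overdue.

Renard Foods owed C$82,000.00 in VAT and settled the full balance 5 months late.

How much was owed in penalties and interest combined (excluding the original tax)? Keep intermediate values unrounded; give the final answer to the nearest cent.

Failure-to-file penalty: 9% × C$82,000.00 = C$7,380.00
Failure-to-pay penalty = 1% × C$82,000.00 × 5 mo = C$4,100.00
Interest: C$82,000.00 × ((1 + 0.0095)^5 − 1) = C$82,000.00 × 0.0484111… = C$3,969.7114…
Penalties + interest = C$11,480.0000 + C$3,969.7114… = C$15,449.71

C$15,449.71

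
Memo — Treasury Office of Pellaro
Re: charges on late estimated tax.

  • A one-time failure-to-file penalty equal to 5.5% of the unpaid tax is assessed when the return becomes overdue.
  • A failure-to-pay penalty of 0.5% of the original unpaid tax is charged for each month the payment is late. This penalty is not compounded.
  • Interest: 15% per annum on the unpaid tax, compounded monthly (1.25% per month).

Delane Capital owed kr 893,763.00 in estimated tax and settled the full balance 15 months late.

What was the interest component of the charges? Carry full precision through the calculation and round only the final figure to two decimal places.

Interest: kr 893,763.00 × ((1 + 0.0125)^15 − 1) = kr 893,763.00 × 0.2048292… = kr 183,068.7450…

kr 183,068.75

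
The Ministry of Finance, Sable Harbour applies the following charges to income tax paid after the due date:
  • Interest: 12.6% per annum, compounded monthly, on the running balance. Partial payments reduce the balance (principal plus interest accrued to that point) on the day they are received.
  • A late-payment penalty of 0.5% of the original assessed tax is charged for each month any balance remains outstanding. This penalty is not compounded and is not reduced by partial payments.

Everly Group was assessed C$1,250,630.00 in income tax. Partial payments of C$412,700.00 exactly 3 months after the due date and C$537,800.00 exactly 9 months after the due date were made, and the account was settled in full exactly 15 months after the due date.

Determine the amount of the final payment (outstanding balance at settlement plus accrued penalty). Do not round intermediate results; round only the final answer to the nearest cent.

Monthly rate = 12.6% ÷ 12 = 1.05%
Balance at month 3: C$1,250,630.0000 × (1 + 0.0105)^3 = C$1,290,439.9386…
After C$412,700.00 payment: C$1,290,439.9386… − C$412,700.00 = C$877,739.9386…
Balance at month 9: C$877,739.9386… × (1 + 0.0105)^6 = C$934,509.5998…
After C$537,800.00 payment: C$934,509.5998… − C$537,800.00 = C$396,709.5998…
Balance at month 15: C$396,709.5998… × (1 + 0.0105)^6 = C$422,367.6205…
Penalty: 15 × 0.5% × C$1,250,630.00 = C$93,797.25
Final settlement = outstanding balance + penalty = C$422,367.6205… + C$93,797.25 = C$516,164.87

C$516,164.87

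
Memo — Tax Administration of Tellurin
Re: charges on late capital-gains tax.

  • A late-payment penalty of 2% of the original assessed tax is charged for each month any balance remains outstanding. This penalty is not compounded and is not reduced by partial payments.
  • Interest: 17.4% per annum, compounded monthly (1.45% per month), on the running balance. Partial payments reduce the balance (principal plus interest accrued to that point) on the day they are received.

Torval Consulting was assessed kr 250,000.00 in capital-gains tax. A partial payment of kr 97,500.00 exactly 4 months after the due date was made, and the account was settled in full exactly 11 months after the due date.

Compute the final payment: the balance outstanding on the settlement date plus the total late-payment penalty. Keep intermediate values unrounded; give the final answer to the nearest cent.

kr 240,058.12

Balance at month 4: kr 250,000.0000 × (1 + 0.0145)^4 = kr 264,818.4347…
After kr 97,500.00 payment: kr 264,818.4347… − kr 97,500.00 = kr 167,318.4347…
Balance at month 11: kr 167,318.4347… × (1 + 0.0145)^7 = kr 185,058.1228…
Penalty: 11 × 2% × kr 250,000.00 = kr 55,000.00
Final settlement = outstanding balance + penalty = kr 185,058.1228… + kr 55,000.00 = kr 240,058.12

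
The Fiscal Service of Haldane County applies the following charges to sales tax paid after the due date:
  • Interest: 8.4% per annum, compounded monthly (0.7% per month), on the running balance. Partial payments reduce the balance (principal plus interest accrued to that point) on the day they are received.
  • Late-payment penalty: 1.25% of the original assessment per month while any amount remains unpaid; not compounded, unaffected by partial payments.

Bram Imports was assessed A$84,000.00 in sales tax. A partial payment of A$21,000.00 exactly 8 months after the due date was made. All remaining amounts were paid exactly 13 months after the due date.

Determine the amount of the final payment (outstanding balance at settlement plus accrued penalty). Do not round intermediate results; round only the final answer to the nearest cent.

Balance at month 8: A$84,000.0000 × (1 + 0.007)^8 = A$88,820.8757…
After A$21,000.00 payment: A$88,820.8757… − A$21,000.00 = A$67,820.8757…
Balance at month 13: A$67,820.8757… × (1 + 0.007)^5 = A$70,228.0720…
Penalty: 13 × 1.25% × A$84,000.00 = A$13,650.00
Final settlement = outstanding balance + penalty = A$70,228.0720… + A$13,650.00 = A$83,878.07

A$83,878.07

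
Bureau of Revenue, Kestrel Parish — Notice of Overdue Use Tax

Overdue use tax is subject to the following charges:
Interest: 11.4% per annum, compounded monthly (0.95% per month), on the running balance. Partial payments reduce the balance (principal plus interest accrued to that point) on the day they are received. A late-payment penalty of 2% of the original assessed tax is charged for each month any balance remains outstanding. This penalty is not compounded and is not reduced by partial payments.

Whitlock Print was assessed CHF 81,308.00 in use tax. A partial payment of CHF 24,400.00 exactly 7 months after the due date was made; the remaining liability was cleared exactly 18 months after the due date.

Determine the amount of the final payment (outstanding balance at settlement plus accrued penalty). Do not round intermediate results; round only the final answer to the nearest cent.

CHF 98,589.80

Balance at month 7: CHF 81,308.0000 × (1 + 0.0095)^7 = CHF 86,871.5442…
After CHF 24,400.00 payment: CHF 86,871.5442… − CHF 24,400.00 = CHF 62,471.5442…
Balance at month 18: CHF 62,471.5442… × (1 + 0.0095)^11 = CHF 69,318.9215…
Penalty: 18 × 2% × CHF 81,308.00 = CHF 29,270.88
Final settlement = outstanding balance + penalty = CHF 69,318.9215… + CHF 29,270.88 = CHF 98,589.80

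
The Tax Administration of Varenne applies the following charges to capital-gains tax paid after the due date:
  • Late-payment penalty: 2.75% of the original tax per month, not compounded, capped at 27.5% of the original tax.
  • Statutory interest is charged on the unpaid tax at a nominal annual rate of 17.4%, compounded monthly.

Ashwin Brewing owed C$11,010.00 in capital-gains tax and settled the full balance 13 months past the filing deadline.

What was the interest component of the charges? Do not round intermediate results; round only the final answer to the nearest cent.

C$2,265.90

Interest (17.4%/yr ÷ 12 = 1.45%/month): C$11,010.00 × ((1 + 0.0145)^13 − 1) = C$2,265.9004…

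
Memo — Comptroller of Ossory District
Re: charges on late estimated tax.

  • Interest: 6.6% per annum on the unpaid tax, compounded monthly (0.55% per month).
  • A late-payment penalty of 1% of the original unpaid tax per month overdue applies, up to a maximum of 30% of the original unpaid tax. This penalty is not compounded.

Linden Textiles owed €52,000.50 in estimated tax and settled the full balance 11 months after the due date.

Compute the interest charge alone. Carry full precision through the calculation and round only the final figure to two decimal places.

Interest: €52,000.50 × ((1 + 0.0055)^11 − 1) = €52,000.50 × 0.0621915… = €3,233.9894…

€3,233.99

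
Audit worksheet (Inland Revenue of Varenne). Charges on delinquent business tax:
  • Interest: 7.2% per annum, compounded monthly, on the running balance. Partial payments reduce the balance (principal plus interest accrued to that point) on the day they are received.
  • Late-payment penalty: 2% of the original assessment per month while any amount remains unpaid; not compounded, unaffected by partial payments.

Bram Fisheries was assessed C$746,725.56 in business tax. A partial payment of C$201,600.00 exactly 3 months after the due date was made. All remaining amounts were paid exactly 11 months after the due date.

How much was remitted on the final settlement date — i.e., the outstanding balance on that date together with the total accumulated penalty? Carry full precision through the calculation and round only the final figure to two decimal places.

C$750,312.05

Monthly rate = 7.2% ÷ 12 = 0.6%
Balance at month 3: C$746,725.5600 × (1 + 0.006)^3 = C$760,247.4277…
After C$201,600.00 payment: C$760,247.4277… − C$201,600.00 = C$558,647.4277…
Balance at month 11: C$558,647.4277… × (1 + 0.006)^8 = C$586,032.4292…
Penalty: 11 × 2% × C$746,725.56 = C$164,279.62…
Final settlement = outstanding balance + penalty = C$586,032.4292… + C$164,279.62… = C$750,312.05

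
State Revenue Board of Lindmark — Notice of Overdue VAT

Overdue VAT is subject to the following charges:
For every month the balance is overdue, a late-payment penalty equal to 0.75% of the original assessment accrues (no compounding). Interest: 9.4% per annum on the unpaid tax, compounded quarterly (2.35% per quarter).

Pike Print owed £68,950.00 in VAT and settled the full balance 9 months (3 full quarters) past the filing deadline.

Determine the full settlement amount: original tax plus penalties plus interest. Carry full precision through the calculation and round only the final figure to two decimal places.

Late-payment penalty = 0.75% × £68,950.00 × 9 mo = £4,654.13…
Interest: £68,950.00 × ((1 + 0.0235)^3 − 1) = £68,950.00 × 0.0721697… = £4,976.1027…
Total = £68,950.00 + £4,654.1250 + £4,976.1027… = £78,580.23

£78,580.23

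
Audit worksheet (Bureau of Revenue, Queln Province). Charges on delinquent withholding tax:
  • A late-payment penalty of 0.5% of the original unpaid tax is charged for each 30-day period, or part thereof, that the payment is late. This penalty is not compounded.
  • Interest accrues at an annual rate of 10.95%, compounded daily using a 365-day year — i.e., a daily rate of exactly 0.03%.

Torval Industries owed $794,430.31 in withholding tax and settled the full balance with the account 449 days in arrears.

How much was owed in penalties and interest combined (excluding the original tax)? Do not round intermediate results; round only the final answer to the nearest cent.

$174,115.58

Penalty periods: ⌈449/30⌉ = 15; penalty = 15 × 0.5% × $794,430.31 = $59,582.27…
Interest: $794,430.31 × ((1 + 0.0003)^449 − 1) = $794,430.31 × 0.14417036… = $114,533.3048…
Penalties + interest = $59,582.2733… + $114,533.3048… = $174,115.58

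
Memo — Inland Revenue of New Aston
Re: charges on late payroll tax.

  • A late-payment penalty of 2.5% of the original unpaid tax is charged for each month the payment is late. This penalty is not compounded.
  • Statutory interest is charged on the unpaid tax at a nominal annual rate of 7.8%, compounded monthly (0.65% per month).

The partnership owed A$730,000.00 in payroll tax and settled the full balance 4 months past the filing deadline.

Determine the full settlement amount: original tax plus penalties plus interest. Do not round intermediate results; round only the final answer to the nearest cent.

A$822,165.86

Late-payment penalty: 4 × 2.5% × A$730,000.00 = A$73,000.00
Interest: A$730,000.00 × ((1 + 0.0065)^4 − 1) = A$730,000.00 × 0.0262546… = A$19,165.8582…
Total = A$730,000.00 + A$73,000.0000 + A$19,165.8582… = A$822,165.86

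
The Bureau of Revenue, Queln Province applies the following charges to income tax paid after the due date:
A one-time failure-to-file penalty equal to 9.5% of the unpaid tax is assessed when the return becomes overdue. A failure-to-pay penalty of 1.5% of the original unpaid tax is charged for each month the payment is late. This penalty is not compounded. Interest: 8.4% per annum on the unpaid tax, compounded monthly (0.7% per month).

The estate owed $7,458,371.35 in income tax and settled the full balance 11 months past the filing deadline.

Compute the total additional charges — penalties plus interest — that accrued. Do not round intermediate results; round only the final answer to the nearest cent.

Failure-to-file penalty: 9.5% × $7,458,371.35 = $708,545.28…
Failure-to-pay penalty: 11 × 1.5% × $7,458,371.35 = $1,230,631.27…
Interest: $7,458,371.35 × ((1 + 0.007)^11 − 1) = $7,458,371.35 × 0.0797524… = $594,822.9791…
Penalties + interest = $1,939,176.5510 + $594,822.9791… = $2,533,999.53

$2,533,999.53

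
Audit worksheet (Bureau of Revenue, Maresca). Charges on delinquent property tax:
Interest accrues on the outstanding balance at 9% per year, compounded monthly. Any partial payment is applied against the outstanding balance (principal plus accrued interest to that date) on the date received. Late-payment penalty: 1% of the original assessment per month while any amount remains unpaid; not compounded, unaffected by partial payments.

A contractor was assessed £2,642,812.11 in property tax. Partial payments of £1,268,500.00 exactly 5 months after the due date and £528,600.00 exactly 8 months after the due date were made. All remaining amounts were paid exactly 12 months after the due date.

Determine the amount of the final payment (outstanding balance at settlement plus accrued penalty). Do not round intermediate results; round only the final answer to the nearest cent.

£1,326,612.74

Monthly rate = 9% ÷ 12 = 0.75%
Balance at month 5: £2,642,812.1100 × (1 + 0.0075)^5 = £2,743,415.3372…
After £1,268,500.00 payment: £2,743,415.3372… − £1,268,500.00 = £1,474,915.3372…
Balance at month 8: £1,474,915.3372… × (1 + 0.0075)^3 = £1,508,350.4465…
After £528,600.00 payment: £1,508,350.4465… − £528,600.00 = £979,750.4465…
Balance at month 12: £979,750.4465… × (1 + 0.0075)^4 = £1,009,475.2821…
Penalty: 12 × 1% × £2,642,812.11 = £317,137.45…
Final settlement = outstanding balance + penalty = £1,009,475.2821… + £317,137.45… = £1,326,612.74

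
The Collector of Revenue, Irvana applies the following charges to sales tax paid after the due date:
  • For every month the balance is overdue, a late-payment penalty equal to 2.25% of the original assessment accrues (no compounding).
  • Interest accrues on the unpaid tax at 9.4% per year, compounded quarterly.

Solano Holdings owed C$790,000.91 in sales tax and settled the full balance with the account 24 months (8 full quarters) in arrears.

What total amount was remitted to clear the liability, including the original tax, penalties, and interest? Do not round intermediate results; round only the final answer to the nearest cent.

Late-payment penalty: 24 × 2.25% × C$790,000.91 = C$426,600.49…
Interest (9.4%/yr ÷ 4 = 2.35%/quarter): C$790,000.91 × ((1 + 0.0235)^8 − 1) = C$161,327.2832…
Total = C$790,000.91 + C$426,600.4914 + C$161,327.2832… = C$1,377,928.68

C$1,377,928.68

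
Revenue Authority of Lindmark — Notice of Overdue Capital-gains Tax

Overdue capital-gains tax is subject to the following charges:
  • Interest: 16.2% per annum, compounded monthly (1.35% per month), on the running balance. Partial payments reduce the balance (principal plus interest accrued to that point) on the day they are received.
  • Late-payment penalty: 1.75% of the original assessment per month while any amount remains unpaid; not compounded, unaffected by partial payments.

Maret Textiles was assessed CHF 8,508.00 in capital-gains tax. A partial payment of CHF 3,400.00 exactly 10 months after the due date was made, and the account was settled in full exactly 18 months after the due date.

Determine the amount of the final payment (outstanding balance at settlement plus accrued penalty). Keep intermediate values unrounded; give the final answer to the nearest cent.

Balance at month 10: CHF 8,508.0000 × (1 + 0.0135)^10 = CHF 9,728.9285…
After CHF 3,400.00 payment: CHF 9,728.9285… − CHF 3,400.00 = CHF 6,328.9285…
Balance at month 18: CHF 6,328.9285… × (1 + 0.0135)^8 = CHF 7,045.6362…
Penalty: 18 × 1.75% × CHF 8,508.00 = CHF 2,680.02
Final settlement = outstanding balance + penalty = CHF 7,045.6362… + CHF 2,680.02 = CHF 9,725.66

CHF 9,725.66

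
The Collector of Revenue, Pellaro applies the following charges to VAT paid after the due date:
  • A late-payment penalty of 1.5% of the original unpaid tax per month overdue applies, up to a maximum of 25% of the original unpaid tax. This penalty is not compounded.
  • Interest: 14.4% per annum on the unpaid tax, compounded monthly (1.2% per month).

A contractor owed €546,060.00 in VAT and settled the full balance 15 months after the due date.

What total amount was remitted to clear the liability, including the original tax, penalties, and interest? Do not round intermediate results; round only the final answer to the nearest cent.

Penalty: 15 × 1.5% × €546,060.00 = €122,863.50 (below the 25% cap of €136,515.00)
Interest: €546,060.00 × ((1 + 0.012)^15 − 1) = €546,060.00 × 0.1959353… = €106,992.4338…
Total = €546,060.00 + €122,863.5000 + €106,992.4338… = €775,915.93

€775,915.93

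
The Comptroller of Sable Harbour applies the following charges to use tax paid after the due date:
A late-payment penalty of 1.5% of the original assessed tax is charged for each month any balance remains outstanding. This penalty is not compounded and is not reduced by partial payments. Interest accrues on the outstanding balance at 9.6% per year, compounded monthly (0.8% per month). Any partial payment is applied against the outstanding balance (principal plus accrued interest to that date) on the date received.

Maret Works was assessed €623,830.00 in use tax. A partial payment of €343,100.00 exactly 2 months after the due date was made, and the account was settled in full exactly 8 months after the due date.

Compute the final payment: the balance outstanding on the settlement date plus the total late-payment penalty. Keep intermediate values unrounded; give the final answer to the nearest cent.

Balance at month 2: €623,830.0000 × (1 + 0.008)^2 = €633,851.2051…
After €343,100.00 payment: €633,851.2051… − €343,100.00 = €290,751.2051…
Balance at month 8: €290,751.2051… × (1 + 0.008)^6 = €304,989.3793…
Penalty: 8 × 1.5% × €623,830.00 = €74,859.60
Final settlement = outstanding balance + penalty = €304,989.3793… + €74,859.60 = €379,848.98

€379,848.98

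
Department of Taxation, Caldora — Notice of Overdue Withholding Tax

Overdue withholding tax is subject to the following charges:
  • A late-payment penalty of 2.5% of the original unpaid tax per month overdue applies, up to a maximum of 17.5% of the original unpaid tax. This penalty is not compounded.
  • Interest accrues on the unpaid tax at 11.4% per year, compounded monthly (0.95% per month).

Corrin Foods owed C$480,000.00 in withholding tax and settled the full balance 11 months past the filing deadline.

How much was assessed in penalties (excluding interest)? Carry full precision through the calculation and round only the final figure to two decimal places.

C$84,000.00

Penalty (uncapped): 11 × 2.5% × C$480,000.00 = C$132,000.00; cap = 17.5% × C$480,000.00 = C$84,000.00 → penalty = C$84,000.00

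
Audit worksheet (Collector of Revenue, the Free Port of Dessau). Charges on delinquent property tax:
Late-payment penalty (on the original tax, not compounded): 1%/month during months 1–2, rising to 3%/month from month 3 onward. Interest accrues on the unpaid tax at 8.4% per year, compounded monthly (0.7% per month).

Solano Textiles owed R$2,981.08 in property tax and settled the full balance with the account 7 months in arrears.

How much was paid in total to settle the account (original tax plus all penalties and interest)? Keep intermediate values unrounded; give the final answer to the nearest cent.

R$3,637.04

Penalty, months 1–2: 2 × 1% × R$2,981.08 = R$59.62…
Penalty, months 3–7: 5 × 3% × R$2,981.08 = R$447.16…
Interest: R$2,981.08 × ((1 + 0.007)^7 − 1) = R$2,981.08 × 0.0500411… = R$149.1765…
Total = R$2,981.08 + R$506.7836 + R$149.1765… = R$3,637.04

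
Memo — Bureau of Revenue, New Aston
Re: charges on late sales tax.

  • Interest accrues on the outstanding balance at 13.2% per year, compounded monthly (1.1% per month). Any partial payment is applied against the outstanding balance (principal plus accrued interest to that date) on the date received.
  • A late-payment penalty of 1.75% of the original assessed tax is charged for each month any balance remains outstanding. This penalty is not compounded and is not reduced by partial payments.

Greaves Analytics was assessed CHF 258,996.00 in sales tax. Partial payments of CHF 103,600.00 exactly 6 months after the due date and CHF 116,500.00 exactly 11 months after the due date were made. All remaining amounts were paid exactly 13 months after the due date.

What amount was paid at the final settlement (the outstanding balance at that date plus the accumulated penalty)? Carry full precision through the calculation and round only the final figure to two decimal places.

CHF 126,577.36

Balance at month 6: CHF 258,996.0000 × (1 + 0.011)^6 = CHF 276,566.7653…
After CHF 103,600.00 payment: CHF 276,566.7653… − CHF 103,600.00 = CHF 172,966.7653…
Balance at month 11: CHF 172,966.7653… × (1 + 0.011)^5 = CHF 182,691.5421…
After CHF 116,500.00 payment: CHF 182,691.5421… − CHF 116,500.00 = CHF 66,191.5421…
Balance at month 13: CHF 66,191.5421… × (1 + 0.011)^2 = CHF 67,655.7652…
Penalty: 13 × 1.75% × CHF 258,996.00 = CHF 58,921.59
Final settlement = outstanding balance + penalty = CHF 67,655.7652… + CHF 58,921.59 = CHF 126,577.36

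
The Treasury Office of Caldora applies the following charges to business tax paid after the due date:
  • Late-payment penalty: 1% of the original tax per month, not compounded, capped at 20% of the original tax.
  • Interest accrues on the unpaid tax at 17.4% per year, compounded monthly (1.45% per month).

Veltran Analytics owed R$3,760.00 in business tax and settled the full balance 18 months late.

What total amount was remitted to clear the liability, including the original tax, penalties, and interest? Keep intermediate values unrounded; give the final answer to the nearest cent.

R$5,549.00

Penalty: 18 × 1% × R$3,760.00 = R$676.80 (below the 20% cap of R$752.00)
Interest: R$3,760.00 × ((1 + 0.0145)^18 − 1) = R$3,760.00 × 0.2957969… = R$1,112.1962…
Total = R$3,760.00 + R$676.8000 + R$1,112.1962… = R$5,549.00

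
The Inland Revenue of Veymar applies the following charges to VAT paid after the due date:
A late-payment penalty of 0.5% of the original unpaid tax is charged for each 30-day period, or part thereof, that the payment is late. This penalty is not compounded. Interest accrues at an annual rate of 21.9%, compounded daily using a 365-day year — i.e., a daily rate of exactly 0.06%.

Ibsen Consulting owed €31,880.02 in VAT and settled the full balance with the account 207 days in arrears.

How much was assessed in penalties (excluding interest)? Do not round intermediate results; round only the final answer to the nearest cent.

Penalty periods: ⌈207/30⌉ = 7; penalty = 7 × 0.5% × €31,880.02 = €1,115.80…

€1,115.80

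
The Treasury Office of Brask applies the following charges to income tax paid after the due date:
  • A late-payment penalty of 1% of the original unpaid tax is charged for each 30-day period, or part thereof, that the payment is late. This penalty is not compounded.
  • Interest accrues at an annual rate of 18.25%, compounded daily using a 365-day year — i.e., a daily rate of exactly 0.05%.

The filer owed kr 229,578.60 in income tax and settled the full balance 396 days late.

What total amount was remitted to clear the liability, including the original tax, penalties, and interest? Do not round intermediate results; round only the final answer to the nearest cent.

Penalty periods: ⌈396/30⌉ = 14; penalty = 14 × 1% × kr 229,578.60 = kr 32,141.00…
Interest: kr 229,578.60 × ((1 + 0.0005)^396 − 1) = kr 229,578.60 × 0.21890208… = kr 50,255.2323…
Total = kr 229,578.60 + kr 32,141.0040 + kr 50,255.2323… = kr 311,974.84

kr 311,974.84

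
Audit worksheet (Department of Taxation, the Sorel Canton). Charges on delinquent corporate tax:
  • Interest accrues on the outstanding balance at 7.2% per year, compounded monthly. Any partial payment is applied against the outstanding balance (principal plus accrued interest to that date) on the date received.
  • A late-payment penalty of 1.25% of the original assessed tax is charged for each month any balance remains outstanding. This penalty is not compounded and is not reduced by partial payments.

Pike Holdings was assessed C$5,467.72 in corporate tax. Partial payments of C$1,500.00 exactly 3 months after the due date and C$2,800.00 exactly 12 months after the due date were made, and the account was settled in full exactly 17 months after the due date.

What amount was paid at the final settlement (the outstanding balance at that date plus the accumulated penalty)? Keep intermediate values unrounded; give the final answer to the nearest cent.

Monthly rate = 7.2% ÷ 12 = 0.6%
Balance at month 3: C$5,467.7200 × (1 + 0.006)^3 = C$5,566.7307…
After C$1,500.00 payment: C$5,566.7307… − C$1,500.00 = C$4,066.7307…
Balance at month 12: C$4,066.7307… × (1 + 0.006)^9 = C$4,291.6790…
After C$2,800.00 payment: C$4,291.6790… − C$2,800.00 = C$1,491.6790…
Balance at month 17: C$1,491.6790… × (1 + 0.006)^5 = C$1,536.9697…
Penalty: 17 × 1.25% × C$5,467.72 = C$1,161.89…
Final settlement = outstanding balance + penalty = C$1,536.9697… + C$1,161.89… = C$2,698.86

C$2,698.86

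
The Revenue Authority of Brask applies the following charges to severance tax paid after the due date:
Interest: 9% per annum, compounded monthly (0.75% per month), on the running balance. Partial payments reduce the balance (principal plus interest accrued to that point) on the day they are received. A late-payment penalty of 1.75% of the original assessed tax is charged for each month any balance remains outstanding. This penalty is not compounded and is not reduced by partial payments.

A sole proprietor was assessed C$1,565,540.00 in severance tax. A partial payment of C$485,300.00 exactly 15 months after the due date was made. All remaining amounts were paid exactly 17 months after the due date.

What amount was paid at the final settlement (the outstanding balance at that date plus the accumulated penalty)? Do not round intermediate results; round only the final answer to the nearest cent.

Balance at month 15: C$1,565,540.0000 × (1 + 0.0075)^15 = C$1,751,217.1054…
After C$485,300.00 payment: C$1,751,217.1054… − C$485,300.00 = C$1,265,917.1054…
Balance at month 17: C$1,265,917.1054… × (1 + 0.0075)^2 = C$1,284,977.0698…
Penalty: 17 × 1.75% × C$1,565,540.00 = C$465,748.15
Final settlement = outstanding balance + penalty = C$1,284,977.0698… + C$465,748.15 = C$1,750,725.22

C$1,750,725.22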